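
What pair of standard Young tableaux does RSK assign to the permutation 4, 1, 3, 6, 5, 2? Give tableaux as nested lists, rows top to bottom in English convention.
Insert each entry of the permutation into P by Schensted row insertion, recording in Q the position of each new cell.

After inserting 4: P = [[4]].
After inserting 1: P = [[1], [4]].
After inserting 3: P = [[1, 3], [4]].
After inserting 6: P = [[1, 3, 6], [4]].
After inserting 5: P = [[1, 3, 5], [4, 6]].
After inserting 2: P = [[1, 2, 5], [3, 6], [4]].

So P = [[1, 2, 5], [3, 6], [4]], Q = [[1, 3, 4], [2, 5], [6]].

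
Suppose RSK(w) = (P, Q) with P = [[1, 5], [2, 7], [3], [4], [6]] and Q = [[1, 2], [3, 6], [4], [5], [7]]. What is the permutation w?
Reverse the RSK construction: for i from n down to 1, find the cell of Q containing i, remove the entry at that cell from P, and reverse-bump it up through P; the value ejected from row 1 is w(i).

Step i=7: Q has 7 at row 5, column 1; remove 6 from row 5 of P and reverse-bump: 6 enters row 4 and ejects 4; 4 enters row 3 and ejects 3; 3 enters row 2 and ejects 2; 2 enters row 1 and ejects 1. So w(7) = 1. P is now [[2, 5], [3, 7], [4], [6]].
Step i=6: Q has 6 at row 2, column 2; remove 7 from row 2 of P and reverse-bump: 7 enters row 1 and ejects 5. So w(6) = 5. P is now [[2, 7], [3], [4], [6]].
Step i=5: Q has 5 at row 4, column 1; remove 6 from row 4 of P and reverse-bump: 6 enters row 3 and ejects 4; 4 enters row 2 and ejects 3; 3 enters row 1 and ejects 2. So w(5) = 2. P is now [[3, 7], [4], [6]].
Step i=4: Q has 4 at row 3, column 1; remove 6 from row 3 of P and reverse-bump: 6 enters row 2 and ejects 4; 4 enters row 1 and ejects 3. So w(4) = 3. P is now [[4, 7], [6]].
Step i=3: Q has 3 at row 2, column 1; remove 6 from row 2 of P and reverse-bump: 6 enters row 1 and ejects 4. So w(3) = 4. P is now [[6, 7]].
Step i=2: Q has 2 at row 1, column 2; remove that cell from P, ejecting 7. So w(2) = 7. P is now [[6]].
Step i=1: Q has 1 at row 1, column 1; remove that cell from P, ejecting 6. So w(1) = 6. P is now [].

So w = 6 7 4 3 2 5 1.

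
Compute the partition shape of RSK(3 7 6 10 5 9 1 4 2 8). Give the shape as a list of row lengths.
[3, 3, 2, 1, 1]

Row-insert each entry into an empty tableau.

After inserting 3: P = [[3]].
After inserting 7: P = [[3, 7]].
After inserting 6: P = [[3, 6], [7]].
After inserting 10: P = [[3, 6, 10], [7]].
After inserting 5: P = [[3, 5, 10], [6], [7]].
After inserting 9: P = [[3, 5, 9], [6, 10], [7]].
After inserting 1: P = [[1, 5, 9], [3, 10], [6], [7]].
After inserting 4: P = [[1, 4, 9], [3, 5], [6, 10], [7]].
After inserting 2: P = [[1, 2, 9], [3, 4], [5, 10], [6], [7]].
After inserting 8: P = [[1, 2, 8], [3, 4, 9], [5, 10], [6], [7]].

The final insertion tableau P = [[1, 2, 8], [3, 4, 9], [5, 10], [6], [7]] has shape [3, 3, 2, 1, 1].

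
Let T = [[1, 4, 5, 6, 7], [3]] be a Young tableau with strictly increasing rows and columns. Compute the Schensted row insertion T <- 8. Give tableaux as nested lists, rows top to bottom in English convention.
8 is larger than every entry of row 1, so it is appended to row 1. The new tableau is [[1, 4, 5, 6, 7, 8], [3]].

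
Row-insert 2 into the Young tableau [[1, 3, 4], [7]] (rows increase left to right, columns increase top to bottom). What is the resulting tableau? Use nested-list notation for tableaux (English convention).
[[1, 2, 4], [3], [7]]

In row 1, 2 replaces 3 (the leftmost entry greater than 2); 3 is bumped to row 2. In row 2, 3 replaces 7 (the leftmost entry greater than 3); 7 is bumped to row 3. 7 starts a new row 3. The new tableau is [[1, 2, 4], [3], [7]].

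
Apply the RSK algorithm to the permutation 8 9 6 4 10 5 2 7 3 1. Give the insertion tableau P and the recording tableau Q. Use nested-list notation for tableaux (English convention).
Insert each entry of the permutation into P by Schensted row insertion, recording in Q the position of each new cell.

Insert 8: appended to row 1. P = [[8]], Q = [[1]].
Insert 9: appended to row 1. P = [[8, 9]], Q = [[1, 2]].
Insert 6: 6 bumps 8 from row 1; 8 starts row 2. P = [[6, 9], [8]], Q = [[1, 2], [3]].
Insert 4: 4 bumps 6 from row 1; 6 bumps 8 from row 2; 8 starts row 3. P = [[4, 9], [6], [8]], Q = [[1, 2], [3], [4]].
Insert 10: appended to row 1. P = [[4, 9, 10], [6], [8]], Q = [[1, 2, 5], [3], [4]].
Insert 5: 5 bumps 9 from row 1; 9 appends to row 2. P = [[4, 5, 10], [6, 9], [8]], Q = [[1, 2, 5], [3, 6], [4]].
Insert 2: 2 bumps 4 from row 1; 4 bumps 6 from row 2; 6 bumps 8 from row 3; 8 starts row 4. P = [[2, 5, 10], [4, 9], [6], [8]], Q = [[1, 2, 5], [3, 6], [4], [7]].
Insert 7: 7 bumps 10 from row 1; 10 appends to row 2. P = [[2, 5, 7], [4, 9, 10], [6], [8]], Q = [[1, 2, 5], [3, 6, 8], [4], [7]].
Insert 3: 3 bumps 5 from row 1; 5 bumps 9 from row 2; 9 appends to row 3. P = [[2, 3, 7], [4, 5, 10], [6, 9], [8]], Q = [[1, 2, 5], [3, 6, 8], [4, 9], [7]].
Insert 1: 1 bumps 2 from row 1; 2 bumps 4 from row 2; 4 bumps 6 from row 3; 6 bumps 8 from row 4; 8 starts row 5. P = [[1, 3, 7], [2, 5, 10], [4, 9], [6], [8]], Q = [[1, 2, 5], [3, 6, 8], [4, 9], [7], [10]].

So P = [[1, 3, 7], [2, 5, 10], [4, 9], [6], [8]], Q = [[1, 2, 5], [3, 6, 8], [4, 9], [7], [10]].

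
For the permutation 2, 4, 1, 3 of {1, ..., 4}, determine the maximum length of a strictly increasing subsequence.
2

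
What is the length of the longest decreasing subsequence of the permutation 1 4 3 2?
3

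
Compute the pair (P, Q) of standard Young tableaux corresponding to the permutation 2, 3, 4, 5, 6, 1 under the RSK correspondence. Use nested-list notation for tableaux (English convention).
P = [[1, 3, 4, 5, 6], [2]], Q = [[1, 2, 3, 4, 5], [6]]

Insert each entry of the permutation into P by Schensted row insertion, recording in Q the position of each new cell.

Insert 2: appended to row 1. P = [[2]].
Insert 3: appended to row 1. P = [[2, 3]].
Insert 4: appended to row 1. P = [[2, 3, 4]].
Insert 5: appended to row 1. P = [[2, 3, 4, 5]].
Insert 6: appended to row 1. P = [[2, 3, 4, 5, 6]].
Insert 1: 1 bumps 2 from row 1; 2 starts row 2. P = [[1, 3, 4, 5, 6], [2]].

So P = [[1, 3, 4, 5, 6], [2]], Q = [[1, 2, 3, 4, 5], [6]].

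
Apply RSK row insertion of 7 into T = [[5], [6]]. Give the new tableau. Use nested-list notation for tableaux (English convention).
7 is larger than every entry of row 1, so it is appended to row 1. The new tableau is [[5, 7], [6]].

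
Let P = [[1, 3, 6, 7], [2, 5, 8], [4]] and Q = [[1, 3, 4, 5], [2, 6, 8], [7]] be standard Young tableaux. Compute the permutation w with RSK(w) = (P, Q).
4 2 5 6 8 3 1 7

Reverse the RSK construction: for i from n down to 1, find the cell of Q containing i, remove the entry at that cell from P, and reverse-bump it up through P; the value ejected from row 1 is w(i).

Step i=8: Q has 8 at row 2, column 3; remove 8 from row 2 of P and reverse-bump: 8 enters row 1 and ejects 7. So w(8) = 7. P is now [[1, 3, 6, 8], [2, 5], [4]].
Step i=7: Q has 7 at row 3, column 1; remove 4 from row 3 of P and reverse-bump: 4 enters row 2 and ejects 2; 2 enters row 1 and ejects 1. So w(7) = 1. P is now [[2, 3, 6, 8], [4, 5]].
Step i=6: Q has 6 at row 2, column 2; remove 5 from row 2 of P and reverse-bump: 5 enters row 1 and ejects 3. So w(6) = 3. P is now [[2, 5, 6, 8], [4]].
Step i=5: Q has 5 at row 1, column 4; remove that cell from P, ejecting 8. So w(5) = 8. P is now [[2, 5, 6], [4]].
Step i=4: Q has 4 at row 1, column 3; remove that cell from P, ejecting 6. So w(4) = 6. P is now [[2, 5], [4]].
Step i=3: Q has 3 at row 1, column 2; remove that cell from P, ejecting 5. So w(3) = 5. P is now [[2], [4]].
Step i=2: Q has 2 at row 2, column 1; remove 4 from row 2 of P and reverse-bump: 4 enters row 1 and ejects 2. So w(2) = 2. P is now [[4]].
Step i=1: Q has 1 at row 1, column 1; remove that cell from P, ejecting 4. So w(1) = 4. P is now [].

So w = 4 2 5 6 8 3 1 7.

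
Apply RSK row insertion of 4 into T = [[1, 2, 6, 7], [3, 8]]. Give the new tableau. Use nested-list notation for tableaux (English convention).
In row 1, 4 replaces 6 (the leftmost entry greater than 4); 6 is bumped to row 2. In row 2, 6 replaces 8 (the leftmost entry greater than 6); 8 is bumped to row 3. 8 starts a new row 3. The new tableau is [[1, 2, 4, 7], [3, 6], [8]].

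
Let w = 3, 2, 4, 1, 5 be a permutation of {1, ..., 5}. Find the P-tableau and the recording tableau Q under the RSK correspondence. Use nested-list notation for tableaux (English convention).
Insert each entry of the permutation into P by Schensted row insertion, recording in Q the position of each new cell.

Insert 3: appended to row 1. P = [[3]].
Insert 2: 2 bumps 3 from row 1; 3 starts row 2. P = [[2], [3]].
Insert 4: appended to row 1. P = [[2, 4], [3]].
Insert 1: 1 bumps 2 from row 1; 2 bumps 3 from row 2; 3 starts row 3. P = [[1, 4], [2], [3]].
Insert 5: appended to row 1. P = [[1, 4, 5], [2], [3]].

So P = [[1, 4, 5], [2], [3]], Q = [[1, 3, 5], [2], [4]].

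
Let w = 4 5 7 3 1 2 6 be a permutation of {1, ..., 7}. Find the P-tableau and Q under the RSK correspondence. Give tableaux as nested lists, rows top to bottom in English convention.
P = [[1, 2, 6], [3, 5, 7], [4]], Q = [[1, 2, 3], [4, 6, 7], [5]]

Insert each entry of the permutation into P by Schensted row insertion, recording in Q the position of each new cell.

Insert 4: appended to row 1. P = [[4]], Q = [[1]].
Insert 5: appended to row 1. P = [[4, 5]], Q = [[1, 2]].
Insert 7: appended to row 1. P = [[4, 5, 7]], Q = [[1, 2, 3]].
Insert 3: 3 bumps 4 from row 1; 4 starts row 2. P = [[3, 5, 7], [4]], Q = [[1, 2, 3], [4]].
Insert 1: 1 bumps 3 from row 1; 3 bumps 4 from row 2; 4 starts row 3. P = [[1, 5, 7], [3], [4]], Q = [[1, 2, 3], [4], [5]].
Insert 2: 2 bumps 5 from row 1; 5 appends to row 2. P = [[1, 2, 7], [3, 5], [4]], Q = [[1, 2, 3], [4, 6], [5]].
Insert 6: 6 bumps 7 from row 1; 7 appends to row 2. P = [[1, 2, 6], [3, 5, 7], [4]], Q = [[1, 2, 3], [4, 6, 7], [5]].

So P = [[1, 2, 6], [3, 5, 7], [4]], Q = [[1, 2, 3], [4, 6, 7], [5]].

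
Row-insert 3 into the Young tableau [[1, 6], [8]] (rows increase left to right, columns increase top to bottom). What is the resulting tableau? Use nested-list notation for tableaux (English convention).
[[1, 3], [6], [8]]

In row 1, 3 replaces 6 (the leftmost entry greater than 3); 6 is bumped to row 2. In row 2, 6 replaces 8 (the leftmost entry greater than 6); 8 is bumped to row 3. 8 starts a new row 3. The new tableau is [[1, 3], [6], [8]].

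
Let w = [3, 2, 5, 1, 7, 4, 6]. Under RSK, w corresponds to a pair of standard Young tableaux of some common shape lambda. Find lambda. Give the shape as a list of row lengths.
[3, 3, 1]

Row-insert each entry into an empty tableau.

After inserting 3: P = [[3]].
After inserting 2: P = [[2], [3]].
After inserting 5: P = [[2, 5], [3]].
After inserting 1: P = [[1, 5], [2], [3]].
After inserting 7: P = [[1, 5, 7], [2], [3]].
After inserting 4: P = [[1, 4, 7], [2, 5], [3]].
After inserting 6: P = [[1, 4, 6], [2, 5, 7], [3]].

The final insertion tableau P = [[1, 4, 6], [2, 5, 7], [3]] has shape [3, 3, 1].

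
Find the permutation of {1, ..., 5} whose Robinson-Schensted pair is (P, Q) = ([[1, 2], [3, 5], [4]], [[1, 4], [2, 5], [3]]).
4 3 1 5 2

Reverse RSK: for i = n, n-1, ..., 1, locate i in Q, remove the corresponding corner cell from P, and reverse-bump its entry up through P; the value ejected from row 1 is w(i).

So w = 4 3 1 5 2.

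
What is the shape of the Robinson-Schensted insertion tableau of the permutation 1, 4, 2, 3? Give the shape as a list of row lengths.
RSK row insertion gives P = [[1, 2, 3], [4]], which has shape [3, 1].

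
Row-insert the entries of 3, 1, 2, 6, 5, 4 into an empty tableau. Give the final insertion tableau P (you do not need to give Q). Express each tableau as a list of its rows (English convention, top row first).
P = [[1, 2, 4], [3, 5], [6]]

Insert 3: appended to row 1. P = [[3]].
Insert 1: 1 bumps 3 from row 1; 3 starts row 2. P = [[1], [3]].
Insert 2: appended to row 1. P = [[1, 2], [3]].
Insert 6: appended to row 1. P = [[1, 2, 6], [3]].
Insert 5: 5 bumps 6 from row 1; 6 appends to row 2. P = [[1, 2, 5], [3, 6]].
Insert 4: 4 bumps 5 from row 1; 5 bumps 6 from row 2; 6 starts row 3. P = [[1, 2, 4], [3, 5], [6]].

So P = [[1, 2, 4], [3, 5], [6]].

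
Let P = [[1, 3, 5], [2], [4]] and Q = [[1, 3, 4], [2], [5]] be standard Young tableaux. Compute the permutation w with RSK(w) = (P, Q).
Reverse the RSK construction: for i from n down to 1, find the cell of Q containing i, remove the entry at that cell from P, and reverse-bump it up through P; the value ejected from row 1 is w(i).

Step i=5: Q has 5 at row 3, column 1; remove 4 from row 3 of P and reverse-bump: 4 enters row 2 and ejects 2; 2 enters row 1 and ejects 1. So w(5) = 1. P is now [[2, 3, 5], [4]].
Step i=4: Q has 4 at row 1, column 3; remove that cell from P, ejecting 5. So w(4) = 5. P is now [[2, 3], [4]].
Step i=3: Q has 3 at row 1, column 2; remove that cell from P, ejecting 3. So w(3) = 3. P is now [[2], [4]].
Step i=2: Q has 2 at row 2, column 1; remove 4 from row 2 of P and reverse-bump: 4 enters row 1 and ejects 2. So w(2) = 2. P is now [[4]].
Step i=1: Q has 1 at row 1, column 1; remove that cell from P, ejecting 4. So w(1) = 4. P is now [].

So w = 4 2 3 5 1.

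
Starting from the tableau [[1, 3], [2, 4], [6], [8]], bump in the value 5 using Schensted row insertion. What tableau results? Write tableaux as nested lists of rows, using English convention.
5 is larger than every entry of row 1, so it is appended to row 1. The new tableau is [[1, 3, 5], [2, 4], [6], [8]].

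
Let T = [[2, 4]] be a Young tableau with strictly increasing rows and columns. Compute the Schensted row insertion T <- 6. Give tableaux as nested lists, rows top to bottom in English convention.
[[2, 4, 6]]

6 is larger than every entry of row 1, so it is appended to row 1. The new tableau is [[2, 4, 6]].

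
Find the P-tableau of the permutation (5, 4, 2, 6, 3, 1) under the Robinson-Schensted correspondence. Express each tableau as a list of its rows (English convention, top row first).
After inserting 5: P = [[5]].
After inserting 4: P = [[4], [5]].
After inserting 2: P = [[2], [4], [5]].
After inserting 6: P = [[2, 6], [4], [5]].
After inserting 3: P = [[2, 3], [4, 6], [5]].
After inserting 1: P = [[1, 3], [2, 6], [4], [5]].

So P = [[1, 3], [2, 6], [4], [5]].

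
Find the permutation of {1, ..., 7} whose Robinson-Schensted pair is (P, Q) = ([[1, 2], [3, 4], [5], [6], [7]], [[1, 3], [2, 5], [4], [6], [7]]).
Reverse RSK: for i = n, n-1, ..., 1, locate i in Q, remove the corresponding corner cell from P, and reverse-bump its entry up through P; the value ejected from row 1 is w(i).

So w = 7 3 6 1 5 4 2.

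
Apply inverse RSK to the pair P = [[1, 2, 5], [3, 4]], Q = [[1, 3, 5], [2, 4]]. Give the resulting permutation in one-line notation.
3 1 4 2 5

Reverse the RSK construction: for i from n down to 1, find the cell of Q containing i, remove the entry at that cell from P, and reverse-bump it up through P; the value ejected from row 1 is w(i).

Step i=5: Q has 5 at row 1, column 3; remove that cell from P, ejecting 5. So w(5) = 5. P is now [[1, 2], [3, 4]].
Step i=4: Q has 4 at row 2, column 2; remove 4 from row 2 of P and reverse-bump: 4 enters row 1 and ejects 2. So w(4) = 2. P is now [[1, 4], [3]].
Step i=3: Q has 3 at row 1, column 2; remove that cell from P, ejecting 4. So w(3) = 4. P is now [[1], [3]].
Step i=2: Q has 2 at row 2, column 1; remove 3 from row 2 of P and reverse-bump: 3 enters row 1 and ejects 1. So w(2) = 1. P is now [[3]].
Step i=1: Q has 1 at row 1, column 1; remove that cell from P, ejecting 3. So w(1) = 3. P is now [].

So w = 3 1 4 2 5.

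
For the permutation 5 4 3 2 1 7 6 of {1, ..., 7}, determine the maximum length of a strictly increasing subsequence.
2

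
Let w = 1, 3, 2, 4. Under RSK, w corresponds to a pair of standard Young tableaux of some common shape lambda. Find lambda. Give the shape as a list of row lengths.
Row-insert each entry into an empty tableau.

After inserting 1: P = [[1]].
After inserting 3: P = [[1, 3]].
After inserting 2: P = [[1, 2], [3]].
After inserting 4: P = [[1, 2, 4], [3]].

The final insertion tableau P = [[1, 2, 4], [3]] has shape [3, 1].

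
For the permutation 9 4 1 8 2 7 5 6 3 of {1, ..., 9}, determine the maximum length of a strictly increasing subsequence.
4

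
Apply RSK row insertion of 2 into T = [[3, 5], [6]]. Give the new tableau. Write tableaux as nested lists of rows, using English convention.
[[2, 5], [3], [6]]

In row 1, 2 replaces 3 (the leftmost entry greater than 2); 3 is bumped to row 2. In row 2, 3 replaces 6 (the leftmost entry greater than 3); 6 is bumped to row 3. 6 starts a new row 3. The new tableau is [[2, 5], [3], [6]].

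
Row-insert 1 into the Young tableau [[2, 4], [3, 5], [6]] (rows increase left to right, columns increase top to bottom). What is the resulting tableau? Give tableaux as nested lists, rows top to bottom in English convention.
[[1, 4], [2, 5], [3], [6]]

In row 1, 1 replaces 2 (the leftmost entry greater than 1); 2 is bumped to row 2. In row 2, 2 replaces 3 (the leftmost entry greater than 2); 3 is bumped to row 3. In row 3, 3 replaces 6 (the leftmost entry greater than 3); 6 is bumped to row 4. 6 starts a new row 4. The new tableau is [[1, 4], [2, 5], [3], [6]].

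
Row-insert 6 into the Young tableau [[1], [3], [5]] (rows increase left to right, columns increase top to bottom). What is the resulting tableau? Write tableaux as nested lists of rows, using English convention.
6 is larger than every entry of row 1, so it is appended to row 1. The new tableau is [[1, 6], [3], [5]].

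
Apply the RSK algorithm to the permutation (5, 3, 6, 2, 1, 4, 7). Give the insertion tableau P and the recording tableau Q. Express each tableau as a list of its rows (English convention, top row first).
Insert each entry of the permutation into P by Schensted row insertion, recording in Q the position of each new cell.

Insert 5: appended to row 1. P = [[5]], Q = [[1]].
Insert 3: 3 bumps 5 from row 1; 5 starts row 2. P = [[3], [5]], Q = [[1], [2]].
Insert 6: appended to row 1. P = [[3, 6], [5]], Q = [[1, 3], [2]].
Insert 2: 2 bumps 3 from row 1; 3 bumps 5 from row 2; 5 starts row 3. P = [[2, 6], [3], [5]], Q = [[1, 3], [2], [4]].
Insert 1: 1 bumps 2 from row 1; 2 bumps 3 from row 2; 3 bumps 5 from row 3; 5 starts row 4. P = [[1, 6], [2], [3], [5]], Q = [[1, 3], [2], [4], [5]].
Insert 4: 4 bumps 6 from row 1; 6 appends to row 2. P = [[1, 4], [2, 6], [3], [5]], Q = [[1, 3], [2, 6], [4], [5]].
Insert 7: appended to row 1. P = [[1, 4, 7], [2, 6], [3], [5]], Q = [[1, 3, 7], [2, 6], [4], [5]].

So P = [[1, 4, 7], [2, 6], [3], [5]], Q = [[1, 3, 7], [2, 6], [4], [5]].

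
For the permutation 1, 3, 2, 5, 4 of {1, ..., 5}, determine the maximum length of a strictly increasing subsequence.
3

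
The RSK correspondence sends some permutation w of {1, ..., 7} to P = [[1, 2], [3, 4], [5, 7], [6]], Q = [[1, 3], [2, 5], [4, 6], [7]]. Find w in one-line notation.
Reverse the RSK construction: for i from n down to 1, find the cell of Q containing i, remove the entry at that cell from P, and reverse-bump it up through P; the value ejected from row 1 is w(i).

Step i=7: Q has 7 at row 4, column 1; remove 6 from row 4 of P and reverse-bump: 6 enters row 3 and ejects 5; 5 enters row 2 and ejects 4; 4 enters row 1 and ejects 2. So w(7) = 2. P is now [[1, 4], [3, 5], [6, 7]].
Step i=6: Q has 6 at row 3, column 2; remove 7 from row 3 of P and reverse-bump: 7 enters row 2 and ejects 5; 5 enters row 1 and ejects 4. So w(6) = 4. P is now [[1, 5], [3, 7], [6]].
Step i=5: Q has 5 at row 2, column 2; remove 7 from row 2 of P and reverse-bump: 7 enters row 1 and ejects 5. So w(5) = 5. P is now [[1, 7], [3], [6]].
Step i=4: Q has 4 at row 3, column 1; remove 6 from row 3 of P and reverse-bump: 6 enters row 2 and ejects 3; 3 enters row 1 and ejects 1. So w(4) = 1. P is now [[3, 7], [6]].
Step i=3: Q has 3 at row 1, column 2; remove that cell from P, ejecting 7. So w(3) = 7. P is now [[3], [6]].
Step i=2: Q has 2 at row 2, column 1; remove 6 from row 2 of P and reverse-bump: 6 enters row 1 and ejects 3. So w(2) = 3. P is now [[6]].
Step i=1: Q has 1 at row 1, column 1; remove that cell from P, ejecting 6. So w(1) = 6. P is now [].

So w = 6 3 7 1 5 4 2.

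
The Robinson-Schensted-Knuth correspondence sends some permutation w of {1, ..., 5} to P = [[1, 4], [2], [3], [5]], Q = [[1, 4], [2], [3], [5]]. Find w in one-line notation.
Reverse the RSK construction: for i from n down to 1, find the cell of Q containing i, remove the entry at that cell from P, and reverse-bump it up through P; the value ejected from row 1 is w(i).

Step i=5: Q has 5 at row 4, column 1; remove 5 from row 4 of P and reverse-bump: 5 enters row 3 and ejects 3; 3 enters row 2 and ejects 2; 2 enters row 1 and ejects 1. So w(5) = 1. P is now [[2, 4], [3], [5]].
Step i=4: Q has 4 at row 1, column 2; remove that cell from P, ejecting 4. So w(4) = 4. P is now [[2], [3], [5]].
Step i=3: Q has 3 at row 3, column 1; remove 5 from row 3 of P and reverse-bump: 5 enters row 2 and ejects 3; 3 enters row 1 and ejects 2. So w(3) = 2. P is now [[3], [5]].
Step i=2: Q has 2 at row 2, column 1; remove 5 from row 2 of P and reverse-bump: 5 enters row 1 and ejects 3. So w(2) = 3. P is now [[5]].
Step i=1: Q has 1 at row 1, column 1; remove that cell from P, ejecting 5. So w(1) = 5. P is now [].

So w = 5 3 2 4 1.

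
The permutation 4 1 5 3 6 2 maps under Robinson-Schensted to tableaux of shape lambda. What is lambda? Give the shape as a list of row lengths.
[3, 2, 1]

RSK row insertion gives P = [[1, 2, 6], [3, 5], [4]], which has shape [3, 2, 1].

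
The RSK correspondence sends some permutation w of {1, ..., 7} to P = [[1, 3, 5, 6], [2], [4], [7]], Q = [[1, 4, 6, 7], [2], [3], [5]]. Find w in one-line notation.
Reverse the RSK construction: for i from n down to 1, find the cell of Q containing i, remove the entry at that cell from P, and reverse-bump it up through P; the value ejected from row 1 is w(i).

Step i=7: Q has 7 at row 1, column 4; remove that cell from P, ejecting 6. So w(7) = 6. P is now [[1, 3, 5], [2], [4], [7]].
Step i=6: Q has 6 at row 1, column 3; remove that cell from P, ejecting 5. So w(6) = 5. P is now [[1, 3], [2], [4], [7]].
Step i=5: Q has 5 at row 4, column 1; remove 7 from row 4 of P and reverse-bump: 7 enters row 3 and ejects 4; 4 enters row 2 and ejects 2; 2 enters row 1 and ejects 1. So w(5) = 1. P is now [[2, 3], [4], [7]].
Step i=4: Q has 4 at row 1, column 2; remove that cell from P, ejecting 3. So w(4) = 3. P is now [[2], [4], [7]].
Step i=3: Q has 3 at row 3, column 1; remove 7 from row 3 of P and reverse-bump: 7 enters row 2 and ejects 4; 4 enters row 1 and ejects 2. So w(3) = 2. P is now [[4], [7]].
Step i=2: Q has 2 at row 2, column 1; remove 7 from row 2 of P and reverse-bump: 7 enters row 1 and ejects 4. So w(2) = 4. P is now [[7]].
Step i=1: Q has 1 at row 1, column 1; remove that cell from P, ejecting 7. So w(1) = 7. P is now [].

So w = 7 4 2 3 1 5 6.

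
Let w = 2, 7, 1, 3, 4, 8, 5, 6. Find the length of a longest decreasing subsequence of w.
2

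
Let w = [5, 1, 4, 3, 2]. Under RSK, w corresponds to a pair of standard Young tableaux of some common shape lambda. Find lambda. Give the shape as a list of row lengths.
Row-insert each entry into an empty tableau.

After inserting 5: P = [[5]].
After inserting 1: P = [[1], [5]].
After inserting 4: P = [[1, 4], [5]].
After inserting 3: P = [[1, 3], [4], [5]].
After inserting 2: P = [[1, 2], [3], [4], [5]].

The final insertion tableau P = [[1, 2], [3], [4], [5]] has shape [2, 1, 1, 1].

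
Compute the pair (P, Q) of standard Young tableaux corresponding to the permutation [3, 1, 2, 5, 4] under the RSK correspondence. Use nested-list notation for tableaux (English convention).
P = [[1, 2, 4], [3, 5]], Q = [[1, 3, 4], [2, 5]]

Insert each entry of the permutation into P by Schensted row insertion, recording in Q the position of each new cell.

After inserting 3: P = [[3]].
After inserting 1: P = [[1], [3]].
After inserting 2: P = [[1, 2], [3]].
After inserting 5: P = [[1, 2, 5], [3]].
After inserting 4: P = [[1, 2, 4], [3, 5]].

So P = [[1, 2, 4], [3, 5]], Q = [[1, 3, 4], [2, 5]].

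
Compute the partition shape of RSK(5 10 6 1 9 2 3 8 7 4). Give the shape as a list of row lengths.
[4, 3, 1, 1, 1]

Row-insert each entry into an empty tableau.

After inserting 5: P = [[5]].
After inserting 10: P = [[5, 10]].
After inserting 6: P = [[5, 6], [10]].
After inserting 1: P = [[1, 6], [5], [10]].
After inserting 9: P = [[1, 6, 9], [5], [10]].
After inserting 2: P = [[1, 2, 9], [5, 6], [10]].
After inserting 3: P = [[1, 2, 3], [5, 6, 9], [10]].
After inserting 8: P = [[1, 2, 3, 8], [5, 6, 9], [10]].
After inserting 7: P = [[1, 2, 3, 7], [5, 6, 8], [9], [10]].
After inserting 4: P = [[1, 2, 3, 4], [5, 6, 7], [8], [9], [10]].

The final insertion tableau P = [[1, 2, 3, 4], [5, 6, 7], [8], [9], [10]] has shape [4, 3, 1, 1, 1].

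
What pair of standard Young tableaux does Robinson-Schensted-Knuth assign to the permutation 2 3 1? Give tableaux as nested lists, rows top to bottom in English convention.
Insert each entry of the permutation into P by Schensted row insertion, recording in Q the position of each new cell.

Insert 2: appended to row 1. P = [[2]].
Insert 3: appended to row 1. P = [[2, 3]].
Insert 1: 1 bumps 2 from row 1; 2 starts row 2. P = [[1, 3], [2]].

So P = [[1, 3], [2]], Q = [[1, 2], [3]].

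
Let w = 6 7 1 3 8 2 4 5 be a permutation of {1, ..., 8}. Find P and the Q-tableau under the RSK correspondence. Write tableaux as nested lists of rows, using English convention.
P = [[1, 2, 4, 5], [3, 7, 8], [6]], Q = [[1, 2, 5, 8], [3, 4, 7], [6]]

Insert each entry of the permutation into P by Schensted row insertion, recording in Q the position of each new cell.

Insert 6: appended to row 1. P = [[6]].
Insert 7: appended to row 1. P = [[6, 7]].
Insert 1: 1 bumps 6 from row 1; 6 starts row 2. P = [[1, 7], [6]].
Insert 3: 3 bumps 7 from row 1; 7 appends to row 2. P = [[1, 3], [6, 7]].
Insert 8: appended to row 1. P = [[1, 3, 8], [6, 7]].
Insert 2: 2 bumps 3 from row 1; 3 bumps 6 from row 2; 6 starts row 3. P = [[1, 2, 8], [3, 7], [6]].
Insert 4: 4 bumps 8 from row 1; 8 appends to row 2. P = [[1, 2, 4], [3, 7, 8], [6]].
Insert 5: appended to row 1. P = [[1, 2, 4, 5], [3, 7, 8], [6]].

So P = [[1, 2, 4, 5], [3, 7, 8], [6]], Q = [[1, 2, 5, 8], [3, 4, 7], [6]].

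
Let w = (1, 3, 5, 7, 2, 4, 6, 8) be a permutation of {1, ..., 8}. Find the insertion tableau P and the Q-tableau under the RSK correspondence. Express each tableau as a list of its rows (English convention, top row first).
Insert each entry of the permutation into P by Schensted row insertion, recording in Q the position of each new cell.

Insert 1: appended to row 1. P = [[1]], Q = [[1]].
Insert 3: appended to row 1. P = [[1, 3]], Q = [[1, 2]].
Insert 5: appended to row 1. P = [[1, 3, 5]], Q = [[1, 2, 3]].
Insert 7: appended to row 1. P = [[1, 3, 5, 7]], Q = [[1, 2, 3, 4]].
Insert 2: 2 bumps 3 from row 1; 3 starts row 2. P = [[1, 2, 5, 7], [3]], Q = [[1, 2, 3, 4], [5]].
Insert 4: 4 bumps 5 from row 1; 5 appends to row 2. P = [[1, 2, 4, 7], [3, 5]], Q = [[1, 2, 3, 4], [5, 6]].
Insert 6: 6 bumps 7 from row 1; 7 appends to row 2. P = [[1, 2, 4, 6], [3, 5, 7]], Q = [[1, 2, 3, 4], [5, 6, 7]].
Insert 8: appended to row 1. P = [[1, 2, 4, 6, 8], [3, 5, 7]], Q = [[1, 2, 3, 4, 8], [5, 6, 7]].

So P = [[1, 2, 4, 6, 8], [3, 5, 7]], Q = [[1, 2, 3, 4, 8], [5, 6, 7]].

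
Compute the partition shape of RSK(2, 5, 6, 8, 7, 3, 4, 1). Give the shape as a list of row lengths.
[4, 2, 1, 1]

Row-insert each entry into an empty tableau.

After inserting 2: P = [[2]].
After inserting 5: P = [[2, 5]].
After inserting 6: P = [[2, 5, 6]].
After inserting 8: P = [[2, 5, 6, 8]].
After inserting 7: P = [[2, 5, 6, 7], [8]].
After inserting 3: P = [[2, 3, 6, 7], [5], [8]].
After inserting 4: P = [[2, 3, 4, 7], [5, 6], [8]].
After inserting 1: P = [[1, 3, 4, 7], [2, 6], [5], [8]].

The final insertion tableau P = [[1, 3, 4, 7], [2, 6], [5], [8]] has shape [4, 2, 1, 1].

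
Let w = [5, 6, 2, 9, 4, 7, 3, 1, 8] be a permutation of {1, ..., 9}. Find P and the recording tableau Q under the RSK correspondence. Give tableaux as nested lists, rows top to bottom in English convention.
Insert each entry of the permutation into P by Schensted row insertion, recording in Q the position of each new cell.

After inserting 5: P = [[5]].
After inserting 6: P = [[5, 6]].
After inserting 2: P = [[2, 6], [5]].
After inserting 9: P = [[2, 6, 9], [5]].
After inserting 4: P = [[2, 4, 9], [5, 6]].
After inserting 7: P = [[2, 4, 7], [5, 6, 9]].
After inserting 3: P = [[2, 3, 7], [4, 6, 9], [5]].
After inserting 1: P = [[1, 3, 7], [2, 6, 9], [4], [5]].
After inserting 8: P = [[1, 3, 7, 8], [2, 6, 9], [4], [5]].

So P = [[1, 3, 7, 8], [2, 6, 9], [4], [5]], Q = [[1, 2, 4, 9], [3, 5, 6], [7], [8]].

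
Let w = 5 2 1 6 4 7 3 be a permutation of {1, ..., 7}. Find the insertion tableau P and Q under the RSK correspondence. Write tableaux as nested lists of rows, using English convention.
P = [[1, 3, 7], [2, 4], [5, 6]], Q = [[1, 4, 6], [2, 5], [3, 7]]

Insert each entry of the permutation into P by Schensted row insertion, recording in Q the position of each new cell.

After inserting 5: P = [[5]].
After inserting 2: P = [[2], [5]].
After inserting 1: P = [[1], [2], [5]].
After inserting 6: P = [[1, 6], [2], [5]].
After inserting 4: P = [[1, 4], [2, 6], [5]].
After inserting 7: P = [[1, 4, 7], [2, 6], [5]].
After inserting 3: P = [[1, 3, 7], [2, 4], [5, 6]].

So P = [[1, 3, 7], [2, 4], [5, 6]], Q = [[1, 4, 6], [2, 5], [3, 7]].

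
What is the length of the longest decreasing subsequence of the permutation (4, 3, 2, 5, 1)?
4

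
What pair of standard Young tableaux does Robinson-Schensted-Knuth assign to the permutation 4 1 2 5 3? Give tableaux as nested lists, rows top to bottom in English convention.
P = [[1, 2, 3], [4, 5]], Q = [[1, 3, 4], [2, 5]]

Insert each entry of the permutation into P by Schensted row insertion, recording in Q the position of each new cell.

Insert 4: appended to row 1. P = [[4]].
Insert 1: 1 bumps 4 from row 1; 4 starts row 2. P = [[1], [4]].
Insert 2: appended to row 1. P = [[1, 2], [4]].
Insert 5: appended to row 1. P = [[1, 2, 5], [4]].
Insert 3: 3 bumps 5 from row 1; 5 appends to row 2. P = [[1, 2, 3], [4, 5]].

So P = [[1, 2, 3], [4, 5]], Q = [[1, 3, 4], [2, 5]].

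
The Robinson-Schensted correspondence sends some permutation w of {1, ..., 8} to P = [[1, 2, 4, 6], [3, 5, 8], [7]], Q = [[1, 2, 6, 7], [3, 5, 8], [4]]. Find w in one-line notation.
Reverse the RSK construction: for i from n down to 1, find the cell of Q containing i, remove the entry at that cell from P, and reverse-bump it up through P; the value ejected from row 1 is w(i).

Step i=8: Q has 8 at row 2, column 3; remove 8 from row 2 of P and reverse-bump: 8 enters row 1 and ejects 6. So w(8) = 6. P is now [[1, 2, 4, 8], [3, 5], [7]].
Step i=7: Q has 7 at row 1, column 4; remove that cell from P, ejecting 8. So w(7) = 8. P is now [[1, 2, 4], [3, 5], [7]].
Step i=6: Q has 6 at row 1, column 3; remove that cell from P, ejecting 4. So w(6) = 4. P is now [[1, 2], [3, 5], [7]].
Step i=5: Q has 5 at row 2, column 2; remove 5 from row 2 of P and reverse-bump: 5 enters row 1 and ejects 2. So w(5) = 2. P is now [[1, 5], [3], [7]].
Step i=4: Q has 4 at row 3, column 1; remove 7 from row 3 of P and reverse-bump: 7 enters row 2 and ejects 3; 3 enters row 1 and ejects 1. So w(4) = 1. P is now [[3, 5], [7]].
Step i=3: Q has 3 at row 2, column 1; remove 7 from row 2 of P and reverse-bump: 7 enters row 1 and ejects 5. So w(3) = 5. P is now [[3, 7]].
Step i=2: Q has 2 at row 1, column 2; remove that cell from P, ejecting 7. So w(2) = 7. P is now [[3]].
Step i=1: Q has 1 at row 1, column 1; remove that cell from P, ejecting 3. So w(1) = 3. P is now [].

So w = 3 7 5 1 2 4 8 6.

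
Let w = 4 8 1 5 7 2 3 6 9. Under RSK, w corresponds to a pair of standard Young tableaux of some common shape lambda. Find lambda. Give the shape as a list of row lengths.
[5, 3, 1]

Row-insert each entry into an empty tableau.

After inserting 4: P = [[4]].
After inserting 8: P = [[4, 8]].
After inserting 1: P = [[1, 8], [4]].
After inserting 5: P = [[1, 5], [4, 8]].
After inserting 7: P = [[1, 5, 7], [4, 8]].
After inserting 2: P = [[1, 2, 7], [4, 5], [8]].
After inserting 3: P = [[1, 2, 3], [4, 5, 7], [8]].
After inserting 6: P = [[1, 2, 3, 6], [4, 5, 7], [8]].
After inserting 9: P = [[1, 2, 3, 6, 9], [4, 5, 7], [8]].

The final insertion tableau P = [[1, 2, 3, 6, 9], [4, 5, 7], [8]] has shape [5, 3, 1].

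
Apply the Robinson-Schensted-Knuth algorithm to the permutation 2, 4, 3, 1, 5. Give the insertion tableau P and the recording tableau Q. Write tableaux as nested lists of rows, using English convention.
Insert each entry of the permutation into P by Schensted row insertion, recording in Q the position of each new cell.

After inserting 2: P = [[2]].
After inserting 4: P = [[2, 4]].
After inserting 3: P = [[2, 3], [4]].
After inserting 1: P = [[1, 3], [2], [4]].
After inserting 5: P = [[1, 3, 5], [2], [4]].

So P = [[1, 3, 5], [2], [4]], Q = [[1, 2, 5], [3], [4]].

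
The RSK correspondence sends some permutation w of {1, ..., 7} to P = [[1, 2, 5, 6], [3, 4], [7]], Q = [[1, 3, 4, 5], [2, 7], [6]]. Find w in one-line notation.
7 3 4 5 6 1 2

Reverse the RSK construction: for i from n down to 1, find the cell of Q containing i, remove the entry at that cell from P, and reverse-bump it up through P; the value ejected from row 1 is w(i).

Step i=7: Q has 7 at row 2, column 2; remove 4 from row 2 of P and reverse-bump: 4 enters row 1 and ejects 2. So w(7) = 2. P is now [[1, 4, 5, 6], [3], [7]].
Step i=6: Q has 6 at row 3, column 1; remove 7 from row 3 of P and reverse-bump: 7 enters row 2 and ejects 3; 3 enters row 1 and ejects 1. So w(6) = 1. P is now [[3, 4, 5, 6], [7]].
Step i=5: Q has 5 at row 1, column 4; remove that cell from P, ejecting 6. So w(5) = 6. P is now [[3, 4, 5], [7]].
Step i=4: Q has 4 at row 1, column 3; remove that cell from P, ejecting 5. So w(4) = 5. P is now [[3, 4], [7]].
Step i=3: Q has 3 at row 1, column 2; remove that cell from P, ejecting 4. So w(3) = 4. P is now [[3], [7]].
Step i=2: Q has 2 at row 2, column 1; remove 7 from row 2 of P and reverse-bump: 7 enters row 1 and ejects 3. So w(2) = 3. P is now [[7]].
Step i=1: Q has 1 at row 1, column 1; remove that cell from P, ejecting 7. So w(1) = 7. P is now [].

So w = 7 3 4 5 6 1 2.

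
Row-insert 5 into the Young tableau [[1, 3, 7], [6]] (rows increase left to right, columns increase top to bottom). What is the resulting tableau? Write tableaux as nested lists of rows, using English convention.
[[1, 3, 5], [6, 7]]

In row 1, 5 replaces 7 (the leftmost entry greater than 5); 7 is bumped to row 2. 7 is appended to row 2. The new tableau is [[1, 3, 5], [6, 7]].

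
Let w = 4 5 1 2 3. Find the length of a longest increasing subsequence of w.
3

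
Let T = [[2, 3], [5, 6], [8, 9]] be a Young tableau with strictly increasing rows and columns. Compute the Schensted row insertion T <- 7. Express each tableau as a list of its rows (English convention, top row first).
7 is larger than every entry of row 1, so it is appended to row 1. The new tableau is [[2, 3, 7], [5, 6], [8, 9]].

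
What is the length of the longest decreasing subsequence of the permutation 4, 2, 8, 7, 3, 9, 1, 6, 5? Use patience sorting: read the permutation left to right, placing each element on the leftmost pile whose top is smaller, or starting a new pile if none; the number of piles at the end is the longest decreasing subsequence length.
4: new pile. tops = [4]
2: new pile. tops = [4, 2]
8: onto pile 1 (replacing 4). tops = [8, 2]
7: onto pile 2 (replacing 2). tops = [8, 7]
3: new pile. tops = [8, 7, 3]
9: onto pile 1 (replacing 8). tops = [9, 7, 3]
1: new pile. tops = [9, 7, 3, 1]
6: onto pile 3 (replacing 3). tops = [9, 7, 6, 1]
5: onto pile 4 (replacing 1). tops = [9, 7, 6, 5]

4 piles, so the longest decreasing subsequence has length 4.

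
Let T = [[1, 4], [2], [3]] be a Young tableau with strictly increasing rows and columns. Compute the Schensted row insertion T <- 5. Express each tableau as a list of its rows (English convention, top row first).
[[1, 4, 5], [2], [3]]

5 is larger than every entry of row 1, so it is appended to row 1. The new tableau is [[1, 4, 5], [2], [3]].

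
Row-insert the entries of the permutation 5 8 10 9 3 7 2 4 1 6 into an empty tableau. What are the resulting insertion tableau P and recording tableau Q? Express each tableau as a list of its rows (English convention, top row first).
Insert each entry of the permutation into P by Schensted row insertion, recording in Q the position of each new cell.

Insert 5: appended to row 1. P = [[5]].
Insert 8: appended to row 1. P = [[5, 8]].
Insert 10: appended to row 1. P = [[5, 8, 10]].
Insert 9: 9 bumps 10 from row 1; 10 starts row 2. P = [[5, 8, 9], [10]].
Insert 3: 3 bumps 5 from row 1; 5 bumps 10 from row 2; 10 starts row 3. P = [[3, 8, 9], [5], [10]].
Insert 7: 7 bumps 8 from row 1; 8 appends to row 2. P = [[3, 7, 9], [5, 8], [10]].
Insert 2: 2 bumps 3 from row 1; 3 bumps 5 from row 2; 5 bumps 10 from row 3; 10 starts row 4. P = [[2, 7, 9], [3, 8], [5], [10]].
Insert 4: 4 bumps 7 from row 1; 7 bumps 8 from row 2; 8 appends to row 3. P = [[2, 4, 9], [3, 7], [5, 8], [10]].
Insert 1: 1 bumps 2 from row 1; 2 bumps 3 from row 2; 3 bumps 5 from row 3; 5 bumps 10 from row 4; 10 starts row 5. P = [[1, 4, 9], [2, 7], [3, 8], [5], [10]].
Insert 6: 6 bumps 9 from row 1; 9 appends to row 2. P = [[1, 4, 6], [2, 7, 9], [3, 8], [5], [10]].

So P = [[1, 4, 6], [2, 7, 9], [3, 8], [5], [10]], Q = [[1, 2, 3], [4, 6, 10], [5, 8], [7], [9]].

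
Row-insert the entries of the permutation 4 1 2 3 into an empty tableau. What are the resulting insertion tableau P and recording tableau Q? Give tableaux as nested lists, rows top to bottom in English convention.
Insert each entry of the permutation into P by Schensted row insertion, recording in Q the position of each new cell.

Insert 4: appended to row 1. P = [[4]].
Insert 1: 1 bumps 4 from row 1; 4 starts row 2. P = [[1], [4]].
Insert 2: appended to row 1. P = [[1, 2], [4]].
Insert 3: appended to row 1. P = [[1, 2, 3], [4]].

So P = [[1, 2, 3], [4]], Q = [[1, 3, 4], [2]].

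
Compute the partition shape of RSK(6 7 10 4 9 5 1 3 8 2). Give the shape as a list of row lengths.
[3, 3, 2, 1, 1]

Row-insert each entry into an empty tableau.

After inserting 6: P = [[6]].
After inserting 7: P = [[6, 7]].
After inserting 10: P = [[6, 7, 10]].
After inserting 4: P = [[4, 7, 10], [6]].
After inserting 9: P = [[4, 7, 9], [6, 10]].
After inserting 5: P = [[4, 5, 9], [6, 7], [10]].
After inserting 1: P = [[1, 5, 9], [4, 7], [6], [10]].
After inserting 3: P = [[1, 3, 9], [4, 5], [6, 7], [10]].
After inserting 8: P = [[1, 3, 8], [4, 5, 9], [6, 7], [10]].
After inserting 2: P = [[1, 2, 8], [3, 5, 9], [4, 7], [6], [10]].

The final insertion tableau P = [[1, 2, 8], [3, 5, 9], [4, 7], [6], [10]] has shape [3, 3, 2, 1, 1].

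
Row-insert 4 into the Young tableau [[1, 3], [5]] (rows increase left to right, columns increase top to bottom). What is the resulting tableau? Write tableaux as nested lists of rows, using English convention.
[[1, 3, 4], [5]]

4 is larger than every entry of row 1, so it is appended to row 1. The new tableau is [[1, 3, 4], [5]].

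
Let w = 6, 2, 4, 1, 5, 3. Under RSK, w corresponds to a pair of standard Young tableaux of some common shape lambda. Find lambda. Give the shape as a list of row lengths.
Row-insert each entry into an empty tableau.

After inserting 6: P = [[6]].
After inserting 2: P = [[2], [6]].
After inserting 4: P = [[2, 4], [6]].
After inserting 1: P = [[1, 4], [2], [6]].
After inserting 5: P = [[1, 4, 5], [2], [6]].
After inserting 3: P = [[1, 3, 5], [2, 4], [6]].

The final insertion tableau P = [[1, 3, 5], [2, 4], [6]] has shape [3, 2, 1].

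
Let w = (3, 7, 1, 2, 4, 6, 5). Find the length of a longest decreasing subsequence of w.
3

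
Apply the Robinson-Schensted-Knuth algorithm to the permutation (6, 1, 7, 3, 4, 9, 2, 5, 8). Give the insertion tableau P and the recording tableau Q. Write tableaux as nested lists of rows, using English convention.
Insert each entry of the permutation into P by Schensted row insertion, recording in Q the position of each new cell.

Insert 6: appended to row 1. P = [[6]].
Insert 1: 1 bumps 6 from row 1; 6 starts row 2. P = [[1], [6]].
Insert 7: appended to row 1. P = [[1, 7], [6]].
Insert 3: 3 bumps 7 from row 1; 7 appends to row 2. P = [[1, 3], [6, 7]].
Insert 4: appended to row 1. P = [[1, 3, 4], [6, 7]].
Insert 9: appended to row 1. P = [[1, 3, 4, 9], [6, 7]].
Insert 2: 2 bumps 3 from row 1; 3 bumps 6 from row 2; 6 starts row 3. P = [[1, 2, 4, 9], [3, 7], [6]].
Insert 5: 5 bumps 9 from row 1; 9 appends to row 2. P = [[1, 2, 4, 5], [3, 7, 9], [6]].
Insert 8: appended to row 1. P = [[1, 2, 4, 5, 8], [3, 7, 9], [6]].

So P = [[1, 2, 4, 5, 8], [3, 7, 9], [6]], Q = [[1, 3, 5, 6, 9], [2, 4, 8], [7]].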